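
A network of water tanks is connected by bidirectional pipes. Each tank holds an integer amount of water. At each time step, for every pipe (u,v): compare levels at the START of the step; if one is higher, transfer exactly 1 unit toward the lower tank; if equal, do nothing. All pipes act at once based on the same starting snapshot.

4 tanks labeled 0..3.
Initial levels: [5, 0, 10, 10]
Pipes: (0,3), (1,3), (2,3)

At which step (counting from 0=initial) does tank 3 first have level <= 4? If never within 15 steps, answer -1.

Step 1: flows [3->0,3->1,2=3] -> levels [6 1 10 8]
Step 2: flows [3->0,3->1,2->3] -> levels [7 2 9 7]
Step 3: flows [0=3,3->1,2->3] -> levels [7 3 8 7]
Step 4: flows [0=3,3->1,2->3] -> levels [7 4 7 7]
Step 5: flows [0=3,3->1,2=3] -> levels [7 5 7 6]
Step 6: flows [0->3,3->1,2->3] -> levels [6 6 6 7]
Step 7: flows [3->0,3->1,3->2] -> levels [7 7 7 4]
Tank 3 first reaches <=4 at step 7

Answer: 7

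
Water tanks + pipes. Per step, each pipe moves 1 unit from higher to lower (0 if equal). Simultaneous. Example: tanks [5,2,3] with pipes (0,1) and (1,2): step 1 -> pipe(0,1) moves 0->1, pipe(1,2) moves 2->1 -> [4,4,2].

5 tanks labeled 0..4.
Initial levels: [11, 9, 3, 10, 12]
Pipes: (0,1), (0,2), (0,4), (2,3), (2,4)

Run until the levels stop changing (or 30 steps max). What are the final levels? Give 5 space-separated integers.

Answer: 7 10 11 8 9

Derivation:
Step 1: flows [0->1,0->2,4->0,3->2,4->2] -> levels [10 10 6 9 10]
Step 2: flows [0=1,0->2,0=4,3->2,4->2] -> levels [9 10 9 8 9]
Step 3: flows [1->0,0=2,0=4,2->3,2=4] -> levels [10 9 8 9 9]
Step 4: flows [0->1,0->2,0->4,3->2,4->2] -> levels [7 10 11 8 9]
Step 5: flows [1->0,2->0,4->0,2->3,2->4] -> levels [10 9 8 9 9]
  -> period-2 cycle: step 5 state = step 3 state; never stabilizes
  -> state at step 30: (30-3) mod 2 = 1, same as step 4 -> [7 10 11 8 9]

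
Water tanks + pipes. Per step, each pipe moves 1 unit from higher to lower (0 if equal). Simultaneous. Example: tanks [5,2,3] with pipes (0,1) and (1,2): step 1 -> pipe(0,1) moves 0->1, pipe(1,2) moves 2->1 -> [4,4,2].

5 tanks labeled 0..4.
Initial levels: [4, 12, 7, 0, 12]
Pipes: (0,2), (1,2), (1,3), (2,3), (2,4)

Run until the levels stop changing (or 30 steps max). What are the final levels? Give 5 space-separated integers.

Answer: 7 7 6 7 8

Derivation:
Step 1: flows [2->0,1->2,1->3,2->3,4->2] -> levels [5 10 7 2 11]
Step 2: flows [2->0,1->2,1->3,2->3,4->2] -> levels [6 8 7 4 10]
Step 3: flows [2->0,1->2,1->3,2->3,4->2] -> levels [7 6 7 6 9]
Step 4: flows [0=2,2->1,1=3,2->3,4->2] -> levels [7 7 6 7 8]
Step 5: flows [0->2,1->2,1=3,3->2,4->2] -> levels [6 6 10 6 7]
Step 6: flows [2->0,2->1,1=3,2->3,2->4] -> levels [7 7 6 7 8]
  -> period-2 cycle: step 6 state = step 4 state; never stabilizes
  -> state at step 30: (30-4) mod 2 = 0, same as step 4 -> [7 7 6 7 8]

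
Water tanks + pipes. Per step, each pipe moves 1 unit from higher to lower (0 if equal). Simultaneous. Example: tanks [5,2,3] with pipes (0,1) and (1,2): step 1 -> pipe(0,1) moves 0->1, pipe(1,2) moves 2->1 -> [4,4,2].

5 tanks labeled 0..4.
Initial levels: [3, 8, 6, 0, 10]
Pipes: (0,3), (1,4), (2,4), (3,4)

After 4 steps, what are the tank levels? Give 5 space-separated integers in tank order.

Answer: 3 7 7 4 6

Derivation:
Step 1: flows [0->3,4->1,4->2,4->3] -> levels [2 9 7 2 7]
Step 2: flows [0=3,1->4,2=4,4->3] -> levels [2 8 7 3 7]
Step 3: flows [3->0,1->4,2=4,4->3] -> levels [3 7 7 3 7]
Step 4: flows [0=3,1=4,2=4,4->3] -> levels [3 7 7 4 6]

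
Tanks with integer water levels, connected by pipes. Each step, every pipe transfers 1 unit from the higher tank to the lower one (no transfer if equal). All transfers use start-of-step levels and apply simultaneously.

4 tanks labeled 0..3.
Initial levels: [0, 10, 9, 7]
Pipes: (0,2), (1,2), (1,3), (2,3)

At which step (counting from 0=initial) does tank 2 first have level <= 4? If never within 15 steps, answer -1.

Answer: -1

Derivation:
Step 1: flows [2->0,1->2,1->3,2->3] -> levels [1 8 8 9]
Step 2: flows [2->0,1=2,3->1,3->2] -> levels [2 9 8 7]
Step 3: flows [2->0,1->2,1->3,2->3] -> levels [3 7 7 9]
Step 4: flows [2->0,1=2,3->1,3->2] -> levels [4 8 7 7]
Step 5: flows [2->0,1->2,1->3,2=3] -> levels [5 6 7 8]
Step 6: flows [2->0,2->1,3->1,3->2] -> levels [6 8 6 6]
Step 7: flows [0=2,1->2,1->3,2=3] -> levels [6 6 7 7]
Step 8: flows [2->0,2->1,3->1,2=3] -> levels [7 8 5 6]
Step 9: flows [0->2,1->2,1->3,3->2] -> levels [6 6 8 6]
Step 10: flows [2->0,2->1,1=3,2->3] -> levels [7 7 5 7]
Step 11: flows [0->2,1->2,1=3,3->2] -> levels [6 6 8 6]
  -> period-2 cycle (repeats step 9); tank 2 never drops to <=4
Tank 2 never reaches <=4 within 15 steps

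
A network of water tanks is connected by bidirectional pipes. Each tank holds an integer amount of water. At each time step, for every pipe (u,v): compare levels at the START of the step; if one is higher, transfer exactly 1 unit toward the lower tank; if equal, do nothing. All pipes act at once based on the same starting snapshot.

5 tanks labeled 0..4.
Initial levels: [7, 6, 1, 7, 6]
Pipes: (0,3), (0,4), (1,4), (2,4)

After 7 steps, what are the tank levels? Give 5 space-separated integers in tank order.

Answer: 5 5 4 7 6

Derivation:
Step 1: flows [0=3,0->4,1=4,4->2] -> levels [6 6 2 7 6]
Step 2: flows [3->0,0=4,1=4,4->2] -> levels [7 6 3 6 5]
Step 3: flows [0->3,0->4,1->4,4->2] -> levels [5 5 4 7 6]
Step 4: flows [3->0,4->0,4->1,4->2] -> levels [7 6 5 6 3]
Step 5: flows [0->3,0->4,1->4,2->4] -> levels [5 5 4 7 6]
  -> period-2 cycle: step 5 state = step 3 state
  -> state at step 7: (7-3) mod 2 = 0, same as step 3 -> [5 5 4 7 6]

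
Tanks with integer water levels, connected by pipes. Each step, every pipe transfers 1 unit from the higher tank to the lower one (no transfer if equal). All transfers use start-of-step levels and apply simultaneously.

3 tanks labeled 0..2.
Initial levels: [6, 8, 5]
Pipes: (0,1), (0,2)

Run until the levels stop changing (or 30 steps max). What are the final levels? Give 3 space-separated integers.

Answer: 7 6 6

Derivation:
Step 1: flows [1->0,0->2] -> levels [6 7 6]
Step 2: flows [1->0,0=2] -> levels [7 6 6]
Step 3: flows [0->1,0->2] -> levels [5 7 7]
Step 4: flows [1->0,2->0] -> levels [7 6 6]
  -> period-2 cycle: step 4 state = step 2 state; never stabilizes
  -> state at step 30: (30-2) mod 2 = 0, same as step 2 -> [7 6 6]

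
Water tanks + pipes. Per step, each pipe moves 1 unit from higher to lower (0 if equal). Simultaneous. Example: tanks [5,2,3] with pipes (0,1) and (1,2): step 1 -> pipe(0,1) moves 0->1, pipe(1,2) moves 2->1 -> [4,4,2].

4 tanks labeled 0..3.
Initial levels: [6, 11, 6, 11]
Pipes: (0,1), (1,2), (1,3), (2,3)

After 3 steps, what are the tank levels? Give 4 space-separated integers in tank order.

Step 1: flows [1->0,1->2,1=3,3->2] -> levels [7 9 8 10]
Step 2: flows [1->0,1->2,3->1,3->2] -> levels [8 8 10 8]
Step 3: flows [0=1,2->1,1=3,2->3] -> levels [8 9 8 9]

Answer: 8 9 8 9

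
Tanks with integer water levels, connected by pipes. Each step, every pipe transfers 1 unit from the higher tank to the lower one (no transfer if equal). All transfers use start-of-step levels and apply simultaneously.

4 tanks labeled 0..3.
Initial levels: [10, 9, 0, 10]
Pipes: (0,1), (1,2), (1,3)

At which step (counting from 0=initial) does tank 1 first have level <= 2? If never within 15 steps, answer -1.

Step 1: flows [0->1,1->2,3->1] -> levels [9 10 1 9]
Step 2: flows [1->0,1->2,1->3] -> levels [10 7 2 10]
Step 3: flows [0->1,1->2,3->1] -> levels [9 8 3 9]
Step 4: flows [0->1,1->2,3->1] -> levels [8 9 4 8]
Step 5: flows [1->0,1->2,1->3] -> levels [9 6 5 9]
Step 6: flows [0->1,1->2,3->1] -> levels [8 7 6 8]
Step 7: flows [0->1,1->2,3->1] -> levels [7 8 7 7]
Step 8: flows [1->0,1->2,1->3] -> levels [8 5 8 8]
Step 9: flows [0->1,2->1,3->1] -> levels [7 8 7 7]
  -> period-2 cycle (repeats step 7); tank 1 never drops to <=2
Tank 1 never reaches <=2 within 15 steps

Answer: -1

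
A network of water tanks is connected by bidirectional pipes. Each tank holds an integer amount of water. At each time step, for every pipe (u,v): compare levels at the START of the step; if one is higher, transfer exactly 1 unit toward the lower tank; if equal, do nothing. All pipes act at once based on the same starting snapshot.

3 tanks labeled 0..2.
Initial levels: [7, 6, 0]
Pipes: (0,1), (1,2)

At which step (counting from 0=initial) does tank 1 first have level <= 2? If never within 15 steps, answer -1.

Step 1: flows [0->1,1->2] -> levels [6 6 1]
Step 2: flows [0=1,1->2] -> levels [6 5 2]
Step 3: flows [0->1,1->2] -> levels [5 5 3]
Step 4: flows [0=1,1->2] -> levels [5 4 4]
Step 5: flows [0->1,1=2] -> levels [4 5 4]
Step 6: flows [1->0,1->2] -> levels [5 3 5]
Step 7: flows [0->1,2->1] -> levels [4 5 4]
  -> period-2 cycle (repeats step 5); tank 1 never drops to <=2
Tank 1 never reaches <=2 within 15 steps

Answer: -1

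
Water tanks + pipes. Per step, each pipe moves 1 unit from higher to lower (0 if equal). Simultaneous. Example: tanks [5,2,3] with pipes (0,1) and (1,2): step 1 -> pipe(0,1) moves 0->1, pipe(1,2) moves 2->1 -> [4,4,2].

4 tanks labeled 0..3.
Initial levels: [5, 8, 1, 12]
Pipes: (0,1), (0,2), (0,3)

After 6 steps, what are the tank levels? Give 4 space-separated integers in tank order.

Answer: 8 6 6 6

Derivation:
Step 1: flows [1->0,0->2,3->0] -> levels [6 7 2 11]
Step 2: flows [1->0,0->2,3->0] -> levels [7 6 3 10]
Step 3: flows [0->1,0->2,3->0] -> levels [6 7 4 9]
Step 4: flows [1->0,0->2,3->0] -> levels [7 6 5 8]
Step 5: flows [0->1,0->2,3->0] -> levels [6 7 6 7]
Step 6: flows [1->0,0=2,3->0] -> levels [8 6 6 6]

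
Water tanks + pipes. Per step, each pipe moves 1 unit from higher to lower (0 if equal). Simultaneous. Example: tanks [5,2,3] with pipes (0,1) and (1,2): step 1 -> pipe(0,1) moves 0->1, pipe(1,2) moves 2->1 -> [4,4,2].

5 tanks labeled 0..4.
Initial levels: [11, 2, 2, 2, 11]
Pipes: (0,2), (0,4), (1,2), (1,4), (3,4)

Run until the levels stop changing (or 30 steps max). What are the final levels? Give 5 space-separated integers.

Answer: 7 7 4 6 4

Derivation:
Step 1: flows [0->2,0=4,1=2,4->1,4->3] -> levels [10 3 3 3 9]
Step 2: flows [0->2,0->4,1=2,4->1,4->3] -> levels [8 4 4 4 8]
Step 3: flows [0->2,0=4,1=2,4->1,4->3] -> levels [7 5 5 5 6]
Step 4: flows [0->2,0->4,1=2,4->1,4->3] -> levels [5 6 6 6 5]
Step 5: flows [2->0,0=4,1=2,1->4,3->4] -> levels [6 5 5 5 7]
Step 6: flows [0->2,4->0,1=2,4->1,4->3] -> levels [6 6 6 6 4]
Step 7: flows [0=2,0->4,1=2,1->4,3->4] -> levels [5 5 6 5 7]
Step 8: flows [2->0,4->0,2->1,4->1,4->3] -> levels [7 7 4 6 4]
Step 9: flows [0->2,0->4,1->2,1->4,3->4] -> levels [5 5 6 5 7]
  -> period-2 cycle: step 9 state = step 7 state; never stabilizes
  -> state at step 30: (30-7) mod 2 = 1, same as step 8 -> [7 7 4 6 4]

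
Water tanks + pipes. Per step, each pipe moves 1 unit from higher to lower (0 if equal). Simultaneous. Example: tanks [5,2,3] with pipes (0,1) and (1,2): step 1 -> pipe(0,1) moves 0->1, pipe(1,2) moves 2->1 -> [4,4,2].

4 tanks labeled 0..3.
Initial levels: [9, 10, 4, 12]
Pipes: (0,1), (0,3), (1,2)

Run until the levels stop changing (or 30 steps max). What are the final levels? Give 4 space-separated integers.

Answer: 10 8 9 8

Derivation:
Step 1: flows [1->0,3->0,1->2] -> levels [11 8 5 11]
Step 2: flows [0->1,0=3,1->2] -> levels [10 8 6 11]
Step 3: flows [0->1,3->0,1->2] -> levels [10 8 7 10]
Step 4: flows [0->1,0=3,1->2] -> levels [9 8 8 10]
Step 5: flows [0->1,3->0,1=2] -> levels [9 9 8 9]
Step 6: flows [0=1,0=3,1->2] -> levels [9 8 9 9]
Step 7: flows [0->1,0=3,2->1] -> levels [8 10 8 9]
Step 8: flows [1->0,3->0,1->2] -> levels [10 8 9 8]
Step 9: flows [0->1,0->3,2->1] -> levels [8 10 8 9]
  -> period-2 cycle: step 9 state = step 7 state; never stabilizes
  -> state at step 30: (30-7) mod 2 = 1, same as step 8 -> [10 8 9 8]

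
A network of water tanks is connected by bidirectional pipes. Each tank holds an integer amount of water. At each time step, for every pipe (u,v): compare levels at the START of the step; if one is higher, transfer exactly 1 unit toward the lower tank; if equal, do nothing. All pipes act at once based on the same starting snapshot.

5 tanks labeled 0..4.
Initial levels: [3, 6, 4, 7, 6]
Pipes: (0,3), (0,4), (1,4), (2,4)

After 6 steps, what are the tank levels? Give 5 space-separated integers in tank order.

Answer: 4 5 4 6 7

Derivation:
Step 1: flows [3->0,4->0,1=4,4->2] -> levels [5 6 5 6 4]
Step 2: flows [3->0,0->4,1->4,2->4] -> levels [5 5 4 5 7]
Step 3: flows [0=3,4->0,4->1,4->2] -> levels [6 6 5 5 4]
Step 4: flows [0->3,0->4,1->4,2->4] -> levels [4 5 4 6 7]
Step 5: flows [3->0,4->0,4->1,4->2] -> levels [6 6 5 5 4]
  -> period-2 cycle: step 5 state = step 3 state
  -> state at step 6: (6-3) mod 2 = 1, same as step 4 -> [4 5 4 6 7]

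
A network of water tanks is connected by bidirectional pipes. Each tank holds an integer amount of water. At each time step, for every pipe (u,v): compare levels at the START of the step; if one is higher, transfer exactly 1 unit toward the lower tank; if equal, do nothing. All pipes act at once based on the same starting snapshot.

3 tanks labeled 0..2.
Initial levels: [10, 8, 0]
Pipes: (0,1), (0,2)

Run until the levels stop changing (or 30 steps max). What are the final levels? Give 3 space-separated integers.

Answer: 6 6 6

Derivation:
Step 1: flows [0->1,0->2] -> levels [8 9 1]
Step 2: flows [1->0,0->2] -> levels [8 8 2]
Step 3: flows [0=1,0->2] -> levels [7 8 3]
Step 4: flows [1->0,0->2] -> levels [7 7 4]
Step 5: flows [0=1,0->2] -> levels [6 7 5]
Step 6: flows [1->0,0->2] -> levels [6 6 6]
Step 7: flows [0=1,0=2] -> levels [6 6 6]
  -> stable (no change)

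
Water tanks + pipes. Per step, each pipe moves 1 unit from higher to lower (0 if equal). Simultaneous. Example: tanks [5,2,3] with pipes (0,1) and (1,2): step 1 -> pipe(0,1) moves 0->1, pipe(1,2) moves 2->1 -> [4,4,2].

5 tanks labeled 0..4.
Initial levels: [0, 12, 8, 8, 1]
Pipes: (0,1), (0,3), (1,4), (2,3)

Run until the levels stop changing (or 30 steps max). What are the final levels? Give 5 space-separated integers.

Step 1: flows [1->0,3->0,1->4,2=3] -> levels [2 10 8 7 2]
Step 2: flows [1->0,3->0,1->4,2->3] -> levels [4 8 7 7 3]
Step 3: flows [1->0,3->0,1->4,2=3] -> levels [6 6 7 6 4]
Step 4: flows [0=1,0=3,1->4,2->3] -> levels [6 5 6 7 5]
Step 5: flows [0->1,3->0,1=4,3->2] -> levels [6 6 7 5 5]
Step 6: flows [0=1,0->3,1->4,2->3] -> levels [5 5 6 7 6]
Step 7: flows [0=1,3->0,4->1,3->2] -> levels [6 6 7 5 5]
  -> period-2 cycle: step 7 state = step 5 state; never stabilizes
  -> state at step 30: (30-5) mod 2 = 1, same as step 6 -> [5 5 6 7 6]

Answer: 5 5 6 7 6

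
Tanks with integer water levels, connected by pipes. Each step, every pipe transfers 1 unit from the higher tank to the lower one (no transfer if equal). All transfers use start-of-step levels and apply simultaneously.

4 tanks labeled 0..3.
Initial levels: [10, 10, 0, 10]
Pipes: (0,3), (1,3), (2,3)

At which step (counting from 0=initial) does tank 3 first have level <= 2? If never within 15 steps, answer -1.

Step 1: flows [0=3,1=3,3->2] -> levels [10 10 1 9]
Step 2: flows [0->3,1->3,3->2] -> levels [9 9 2 10]
Step 3: flows [3->0,3->1,3->2] -> levels [10 10 3 7]
Step 4: flows [0->3,1->3,3->2] -> levels [9 9 4 8]
Step 5: flows [0->3,1->3,3->2] -> levels [8 8 5 9]
Step 6: flows [3->0,3->1,3->2] -> levels [9 9 6 6]
Step 7: flows [0->3,1->3,2=3] -> levels [8 8 6 8]
Step 8: flows [0=3,1=3,3->2] -> levels [8 8 7 7]
Step 9: flows [0->3,1->3,2=3] -> levels [7 7 7 9]
Step 10: flows [3->0,3->1,3->2] -> levels [8 8 8 6]
Step 11: flows [0->3,1->3,2->3] -> levels [7 7 7 9]
  -> period-2 cycle (repeats step 9); tank 3 never drops to <=2
Tank 3 never reaches <=2 within 15 steps

Answer: -1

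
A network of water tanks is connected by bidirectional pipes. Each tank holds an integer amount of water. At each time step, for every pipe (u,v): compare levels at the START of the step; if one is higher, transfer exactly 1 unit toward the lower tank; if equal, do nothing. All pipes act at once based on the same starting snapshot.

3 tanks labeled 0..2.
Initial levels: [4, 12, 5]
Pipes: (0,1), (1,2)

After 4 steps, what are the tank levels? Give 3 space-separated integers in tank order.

Answer: 6 8 7

Derivation:
Step 1: flows [1->0,1->2] -> levels [5 10 6]
Step 2: flows [1->0,1->2] -> levels [6 8 7]
Step 3: flows [1->0,1->2] -> levels [7 6 8]
Step 4: flows [0->1,2->1] -> levels [6 8 7]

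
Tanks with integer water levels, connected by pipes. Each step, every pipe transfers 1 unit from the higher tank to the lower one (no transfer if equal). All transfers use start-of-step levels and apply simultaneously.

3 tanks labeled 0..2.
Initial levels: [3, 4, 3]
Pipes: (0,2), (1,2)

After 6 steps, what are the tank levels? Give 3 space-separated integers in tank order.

Answer: 4 4 2

Derivation:
Step 1: flows [0=2,1->2] -> levels [3 3 4]
Step 2: flows [2->0,2->1] -> levels [4 4 2]
Step 3: flows [0->2,1->2] -> levels [3 3 4]
  -> period-2 cycle: step 3 state = step 1 state
  -> state at step 6: (6-1) mod 2 = 1, same as step 2 -> [4 4 2]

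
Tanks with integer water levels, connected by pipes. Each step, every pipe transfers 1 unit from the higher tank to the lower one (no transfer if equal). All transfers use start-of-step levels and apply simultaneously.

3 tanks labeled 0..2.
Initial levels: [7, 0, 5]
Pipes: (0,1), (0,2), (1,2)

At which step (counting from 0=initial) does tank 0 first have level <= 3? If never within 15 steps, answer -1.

Step 1: flows [0->1,0->2,2->1] -> levels [5 2 5]
Step 2: flows [0->1,0=2,2->1] -> levels [4 4 4]
Step 3: flows [0=1,0=2,1=2] -> levels [4 4 4]
  -> stable; tank 0 stays at 4 > 3
Tank 0 never reaches <=3 within 15 steps

Answer: -1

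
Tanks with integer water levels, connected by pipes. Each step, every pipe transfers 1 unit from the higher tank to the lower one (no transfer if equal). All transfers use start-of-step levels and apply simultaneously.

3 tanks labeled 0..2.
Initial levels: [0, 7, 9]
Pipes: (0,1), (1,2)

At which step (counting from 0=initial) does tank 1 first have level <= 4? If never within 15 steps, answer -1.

Step 1: flows [1->0,2->1] -> levels [1 7 8]
Step 2: flows [1->0,2->1] -> levels [2 7 7]
Step 3: flows [1->0,1=2] -> levels [3 6 7]
Step 4: flows [1->0,2->1] -> levels [4 6 6]
Step 5: flows [1->0,1=2] -> levels [5 5 6]
Step 6: flows [0=1,2->1] -> levels [5 6 5]
Step 7: flows [1->0,1->2] -> levels [6 4 6]
Tank 1 first reaches <=4 at step 7

Answer: 7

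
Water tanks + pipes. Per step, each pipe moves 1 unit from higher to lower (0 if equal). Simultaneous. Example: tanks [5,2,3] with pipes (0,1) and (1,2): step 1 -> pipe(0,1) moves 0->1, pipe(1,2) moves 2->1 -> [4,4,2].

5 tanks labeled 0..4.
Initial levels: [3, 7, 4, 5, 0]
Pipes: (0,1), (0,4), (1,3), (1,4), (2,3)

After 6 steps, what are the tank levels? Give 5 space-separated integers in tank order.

Step 1: flows [1->0,0->4,1->3,1->4,3->2] -> levels [3 4 5 5 2]
Step 2: flows [1->0,0->4,3->1,1->4,2=3] -> levels [3 3 5 4 4]
Step 3: flows [0=1,4->0,3->1,4->1,2->3] -> levels [4 5 4 4 2]
Step 4: flows [1->0,0->4,1->3,1->4,2=3] -> levels [4 2 4 5 4]
Step 5: flows [0->1,0=4,3->1,4->1,3->2] -> levels [3 5 5 3 3]
Step 6: flows [1->0,0=4,1->3,1->4,2->3] -> levels [4 2 4 5 4]

Answer: 4 2 4 5 4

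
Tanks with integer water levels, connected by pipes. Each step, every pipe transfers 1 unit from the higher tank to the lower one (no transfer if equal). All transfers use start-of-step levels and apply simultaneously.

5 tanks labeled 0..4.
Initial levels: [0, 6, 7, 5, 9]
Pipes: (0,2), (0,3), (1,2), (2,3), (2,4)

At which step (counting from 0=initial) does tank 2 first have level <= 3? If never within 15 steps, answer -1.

Answer: 5

Derivation:
Step 1: flows [2->0,3->0,2->1,2->3,4->2] -> levels [2 7 5 5 8]
Step 2: flows [2->0,3->0,1->2,2=3,4->2] -> levels [4 6 6 4 7]
Step 3: flows [2->0,0=3,1=2,2->3,4->2] -> levels [5 6 5 5 6]
Step 4: flows [0=2,0=3,1->2,2=3,4->2] -> levels [5 5 7 5 5]
Step 5: flows [2->0,0=3,2->1,2->3,2->4] -> levels [6 6 3 6 6]
Tank 2 first reaches <=3 at step 5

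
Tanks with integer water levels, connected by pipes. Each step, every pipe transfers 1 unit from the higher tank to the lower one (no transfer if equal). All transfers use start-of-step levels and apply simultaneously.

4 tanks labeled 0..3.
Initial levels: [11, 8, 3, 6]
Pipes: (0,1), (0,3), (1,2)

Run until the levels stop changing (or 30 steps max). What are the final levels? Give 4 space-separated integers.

Answer: 6 8 6 8

Derivation:
Step 1: flows [0->1,0->3,1->2] -> levels [9 8 4 7]
Step 2: flows [0->1,0->3,1->2] -> levels [7 8 5 8]
Step 3: flows [1->0,3->0,1->2] -> levels [9 6 6 7]
Step 4: flows [0->1,0->3,1=2] -> levels [7 7 6 8]
Step 5: flows [0=1,3->0,1->2] -> levels [8 6 7 7]
Step 6: flows [0->1,0->3,2->1] -> levels [6 8 6 8]
Step 7: flows [1->0,3->0,1->2] -> levels [8 6 7 7]
  -> period-2 cycle: step 7 state = step 5 state; never stabilizes
  -> state at step 30: (30-5) mod 2 = 1, same as step 6 -> [6 8 6 8]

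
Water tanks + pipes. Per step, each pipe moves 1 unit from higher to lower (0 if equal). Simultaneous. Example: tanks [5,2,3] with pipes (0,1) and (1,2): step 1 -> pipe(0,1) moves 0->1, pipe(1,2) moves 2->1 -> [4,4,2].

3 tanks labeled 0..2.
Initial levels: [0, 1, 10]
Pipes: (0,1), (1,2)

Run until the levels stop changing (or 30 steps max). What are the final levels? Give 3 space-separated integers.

Answer: 3 5 3

Derivation:
Step 1: flows [1->0,2->1] -> levels [1 1 9]
Step 2: flows [0=1,2->1] -> levels [1 2 8]
Step 3: flows [1->0,2->1] -> levels [2 2 7]
Step 4: flows [0=1,2->1] -> levels [2 3 6]
Step 5: flows [1->0,2->1] -> levels [3 3 5]
Step 6: flows [0=1,2->1] -> levels [3 4 4]
Step 7: flows [1->0,1=2] -> levels [4 3 4]
Step 8: flows [0->1,2->1] -> levels [3 5 3]
Step 9: flows [1->0,1->2] -> levels [4 3 4]
  -> period-2 cycle: step 9 state = step 7 state; never stabilizes
  -> state at step 30: (30-7) mod 2 = 1, same as step 8 -> [3 5 3]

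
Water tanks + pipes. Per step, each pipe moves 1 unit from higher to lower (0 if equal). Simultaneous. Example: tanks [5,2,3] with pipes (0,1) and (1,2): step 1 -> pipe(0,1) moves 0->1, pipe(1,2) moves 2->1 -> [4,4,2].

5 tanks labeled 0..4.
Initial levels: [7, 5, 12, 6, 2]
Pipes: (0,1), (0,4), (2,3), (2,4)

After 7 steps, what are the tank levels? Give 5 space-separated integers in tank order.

Step 1: flows [0->1,0->4,2->3,2->4] -> levels [5 6 10 7 4]
Step 2: flows [1->0,0->4,2->3,2->4] -> levels [5 5 8 8 6]
Step 3: flows [0=1,4->0,2=3,2->4] -> levels [6 5 7 8 6]
Step 4: flows [0->1,0=4,3->2,2->4] -> levels [5 6 7 7 7]
Step 5: flows [1->0,4->0,2=3,2=4] -> levels [7 5 7 7 6]
Step 6: flows [0->1,0->4,2=3,2->4] -> levels [5 6 6 7 8]
Step 7: flows [1->0,4->0,3->2,4->2] -> levels [7 5 8 6 6]

Answer: 7 5 8 6 6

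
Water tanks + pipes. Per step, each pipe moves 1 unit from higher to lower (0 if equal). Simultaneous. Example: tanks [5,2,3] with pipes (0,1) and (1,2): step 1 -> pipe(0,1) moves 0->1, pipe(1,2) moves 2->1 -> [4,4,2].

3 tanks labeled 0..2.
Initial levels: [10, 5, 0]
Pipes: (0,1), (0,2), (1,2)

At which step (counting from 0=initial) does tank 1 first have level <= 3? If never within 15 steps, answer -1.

Answer: -1

Derivation:
Step 1: flows [0->1,0->2,1->2] -> levels [8 5 2]
Step 2: flows [0->1,0->2,1->2] -> levels [6 5 4]
Step 3: flows [0->1,0->2,1->2] -> levels [4 5 6]
Step 4: flows [1->0,2->0,2->1] -> levels [6 5 4]
  -> period-2 cycle (repeats step 2); tank 1 never drops to <=3
Tank 1 never reaches <=3 within 15 steps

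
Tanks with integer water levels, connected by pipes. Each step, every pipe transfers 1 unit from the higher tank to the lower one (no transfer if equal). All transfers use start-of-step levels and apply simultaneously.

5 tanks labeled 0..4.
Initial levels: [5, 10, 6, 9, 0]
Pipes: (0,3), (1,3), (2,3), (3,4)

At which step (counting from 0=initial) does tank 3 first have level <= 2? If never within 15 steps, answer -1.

Step 1: flows [3->0,1->3,3->2,3->4] -> levels [6 9 7 7 1]
Step 2: flows [3->0,1->3,2=3,3->4] -> levels [7 8 7 6 2]
Step 3: flows [0->3,1->3,2->3,3->4] -> levels [6 7 6 8 3]
Step 4: flows [3->0,3->1,3->2,3->4] -> levels [7 8 7 4 4]
Step 5: flows [0->3,1->3,2->3,3=4] -> levels [6 7 6 7 4]
Step 6: flows [3->0,1=3,3->2,3->4] -> levels [7 7 7 4 5]
Step 7: flows [0->3,1->3,2->3,4->3] -> levels [6 6 6 8 4]
Step 8: flows [3->0,3->1,3->2,3->4] -> levels [7 7 7 4 5]
  -> period-2 cycle (repeats step 6); tank 3 never drops to <=2
Tank 3 never reaches <=2 within 15 steps

Answer: -1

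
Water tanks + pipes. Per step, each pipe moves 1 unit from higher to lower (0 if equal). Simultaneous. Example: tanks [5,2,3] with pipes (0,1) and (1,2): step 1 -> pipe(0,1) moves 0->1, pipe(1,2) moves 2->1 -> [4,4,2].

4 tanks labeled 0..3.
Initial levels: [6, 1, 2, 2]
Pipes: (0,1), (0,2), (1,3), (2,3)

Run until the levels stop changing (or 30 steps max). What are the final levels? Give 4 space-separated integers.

Step 1: flows [0->1,0->2,3->1,2=3] -> levels [4 3 3 1]
Step 2: flows [0->1,0->2,1->3,2->3] -> levels [2 3 3 3]
Step 3: flows [1->0,2->0,1=3,2=3] -> levels [4 2 2 3]
Step 4: flows [0->1,0->2,3->1,3->2] -> levels [2 4 4 1]
Step 5: flows [1->0,2->0,1->3,2->3] -> levels [4 2 2 3]
  -> period-2 cycle: step 5 state = step 3 state; never stabilizes
  -> state at step 30: (30-3) mod 2 = 1, same as step 4 -> [2 4 4 1]

Answer: 2 4 4 1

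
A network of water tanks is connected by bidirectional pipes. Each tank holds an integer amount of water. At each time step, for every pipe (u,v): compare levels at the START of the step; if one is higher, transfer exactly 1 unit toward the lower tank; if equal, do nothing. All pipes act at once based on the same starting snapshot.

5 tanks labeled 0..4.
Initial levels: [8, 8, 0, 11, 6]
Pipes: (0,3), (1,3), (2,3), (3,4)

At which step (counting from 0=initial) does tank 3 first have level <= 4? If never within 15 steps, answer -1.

Step 1: flows [3->0,3->1,3->2,3->4] -> levels [9 9 1 7 7]
Step 2: flows [0->3,1->3,3->2,3=4] -> levels [8 8 2 8 7]
Step 3: flows [0=3,1=3,3->2,3->4] -> levels [8 8 3 6 8]
Step 4: flows [0->3,1->3,3->2,4->3] -> levels [7 7 4 8 7]
Step 5: flows [3->0,3->1,3->2,3->4] -> levels [8 8 5 4 8]
Tank 3 first reaches <=4 at step 5

Answer: 5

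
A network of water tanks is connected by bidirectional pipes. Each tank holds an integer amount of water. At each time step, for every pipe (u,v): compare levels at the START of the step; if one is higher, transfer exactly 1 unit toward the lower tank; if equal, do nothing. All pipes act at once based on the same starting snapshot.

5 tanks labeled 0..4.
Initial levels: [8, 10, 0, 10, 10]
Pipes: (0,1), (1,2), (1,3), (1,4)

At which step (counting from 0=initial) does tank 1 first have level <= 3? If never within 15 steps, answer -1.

Answer: -1

Derivation:
Step 1: flows [1->0,1->2,1=3,1=4] -> levels [9 8 1 10 10]
Step 2: flows [0->1,1->2,3->1,4->1] -> levels [8 10 2 9 9]
Step 3: flows [1->0,1->2,1->3,1->4] -> levels [9 6 3 10 10]
Step 4: flows [0->1,1->2,3->1,4->1] -> levels [8 8 4 9 9]
Step 5: flows [0=1,1->2,3->1,4->1] -> levels [8 9 5 8 8]
Step 6: flows [1->0,1->2,1->3,1->4] -> levels [9 5 6 9 9]
Step 7: flows [0->1,2->1,3->1,4->1] -> levels [8 9 5 8 8]
  -> period-2 cycle (repeats step 5); tank 1 never drops to <=3
Tank 1 never reaches <=3 within 15 steps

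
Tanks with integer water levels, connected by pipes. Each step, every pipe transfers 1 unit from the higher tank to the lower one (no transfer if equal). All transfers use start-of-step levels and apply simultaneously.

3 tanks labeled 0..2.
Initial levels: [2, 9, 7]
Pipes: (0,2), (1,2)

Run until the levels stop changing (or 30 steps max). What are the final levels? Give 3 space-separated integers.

Answer: 6 6 6

Derivation:
Step 1: flows [2->0,1->2] -> levels [3 8 7]
Step 2: flows [2->0,1->2] -> levels [4 7 7]
Step 3: flows [2->0,1=2] -> levels [5 7 6]
Step 4: flows [2->0,1->2] -> levels [6 6 6]
Step 5: flows [0=2,1=2] -> levels [6 6 6]
  -> stable (no change)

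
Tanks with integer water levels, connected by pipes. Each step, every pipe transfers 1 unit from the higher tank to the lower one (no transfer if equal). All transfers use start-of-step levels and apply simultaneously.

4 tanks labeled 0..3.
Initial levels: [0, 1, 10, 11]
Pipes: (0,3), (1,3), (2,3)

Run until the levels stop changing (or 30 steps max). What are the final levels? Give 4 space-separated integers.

Answer: 5 5 5 7

Derivation:
Step 1: flows [3->0,3->1,3->2] -> levels [1 2 11 8]
Step 2: flows [3->0,3->1,2->3] -> levels [2 3 10 7]
Step 3: flows [3->0,3->1,2->3] -> levels [3 4 9 6]
Step 4: flows [3->0,3->1,2->3] -> levels [4 5 8 5]
Step 5: flows [3->0,1=3,2->3] -> levels [5 5 7 5]
Step 6: flows [0=3,1=3,2->3] -> levels [5 5 6 6]
Step 7: flows [3->0,3->1,2=3] -> levels [6 6 6 4]
Step 8: flows [0->3,1->3,2->3] -> levels [5 5 5 7]
Step 9: flows [3->0,3->1,3->2] -> levels [6 6 6 4]
  -> period-2 cycle: step 9 state = step 7 state; never stabilizes
  -> state at step 30: (30-7) mod 2 = 1, same as step 8 -> [5 5 5 7]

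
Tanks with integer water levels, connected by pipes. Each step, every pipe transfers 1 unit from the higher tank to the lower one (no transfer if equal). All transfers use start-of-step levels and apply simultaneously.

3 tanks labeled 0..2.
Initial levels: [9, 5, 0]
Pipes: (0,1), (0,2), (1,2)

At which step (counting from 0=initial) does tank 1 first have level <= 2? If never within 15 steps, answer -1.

Answer: -1

Derivation:
Step 1: flows [0->1,0->2,1->2] -> levels [7 5 2]
Step 2: flows [0->1,0->2,1->2] -> levels [5 5 4]
Step 3: flows [0=1,0->2,1->2] -> levels [4 4 6]
Step 4: flows [0=1,2->0,2->1] -> levels [5 5 4]
  -> period-2 cycle (repeats step 2); tank 1 never drops to <=2
Tank 1 never reaches <=2 within 15 steps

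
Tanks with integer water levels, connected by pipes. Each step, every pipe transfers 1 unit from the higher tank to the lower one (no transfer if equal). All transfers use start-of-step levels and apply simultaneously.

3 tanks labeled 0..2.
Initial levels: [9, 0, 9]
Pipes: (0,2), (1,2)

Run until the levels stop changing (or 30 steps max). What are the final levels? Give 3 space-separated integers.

Answer: 6 6 6

Derivation:
Step 1: flows [0=2,2->1] -> levels [9 1 8]
Step 2: flows [0->2,2->1] -> levels [8 2 8]
Step 3: flows [0=2,2->1] -> levels [8 3 7]
Step 4: flows [0->2,2->1] -> levels [7 4 7]
Step 5: flows [0=2,2->1] -> levels [7 5 6]
Step 6: flows [0->2,2->1] -> levels [6 6 6]
Step 7: flows [0=2,1=2] -> levels [6 6 6]
  -> stable (no change)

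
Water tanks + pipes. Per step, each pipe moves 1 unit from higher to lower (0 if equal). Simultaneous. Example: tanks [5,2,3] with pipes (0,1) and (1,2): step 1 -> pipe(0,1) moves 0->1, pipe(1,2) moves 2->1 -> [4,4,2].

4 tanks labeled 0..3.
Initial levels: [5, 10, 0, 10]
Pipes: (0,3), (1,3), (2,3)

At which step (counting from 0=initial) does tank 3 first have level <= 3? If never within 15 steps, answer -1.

Step 1: flows [3->0,1=3,3->2] -> levels [6 10 1 8]
Step 2: flows [3->0,1->3,3->2] -> levels [7 9 2 7]
Step 3: flows [0=3,1->3,3->2] -> levels [7 8 3 7]
Step 4: flows [0=3,1->3,3->2] -> levels [7 7 4 7]
Step 5: flows [0=3,1=3,3->2] -> levels [7 7 5 6]
Step 6: flows [0->3,1->3,3->2] -> levels [6 6 6 7]
Step 7: flows [3->0,3->1,3->2] -> levels [7 7 7 4]
Step 8: flows [0->3,1->3,2->3] -> levels [6 6 6 7]
  -> period-2 cycle (repeats step 6); tank 3 never drops to <=3
Tank 3 never reaches <=3 within 15 steps

Answer: -1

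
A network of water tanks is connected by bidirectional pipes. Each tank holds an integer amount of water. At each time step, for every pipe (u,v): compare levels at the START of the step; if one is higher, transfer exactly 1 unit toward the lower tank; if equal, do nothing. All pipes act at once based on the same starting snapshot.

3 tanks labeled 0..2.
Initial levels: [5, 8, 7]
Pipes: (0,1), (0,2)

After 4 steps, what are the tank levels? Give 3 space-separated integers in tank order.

Answer: 6 7 7

Derivation:
Step 1: flows [1->0,2->0] -> levels [7 7 6]
Step 2: flows [0=1,0->2] -> levels [6 7 7]
Step 3: flows [1->0,2->0] -> levels [8 6 6]
Step 4: flows [0->1,0->2] -> levels [6 7 7]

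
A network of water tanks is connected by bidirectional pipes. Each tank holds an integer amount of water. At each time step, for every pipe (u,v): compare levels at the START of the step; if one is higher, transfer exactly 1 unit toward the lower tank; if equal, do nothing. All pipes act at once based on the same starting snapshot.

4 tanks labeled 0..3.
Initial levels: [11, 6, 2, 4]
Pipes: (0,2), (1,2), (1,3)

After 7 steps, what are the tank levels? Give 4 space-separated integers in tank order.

Step 1: flows [0->2,1->2,1->3] -> levels [10 4 4 5]
Step 2: flows [0->2,1=2,3->1] -> levels [9 5 5 4]
Step 3: flows [0->2,1=2,1->3] -> levels [8 4 6 5]
Step 4: flows [0->2,2->1,3->1] -> levels [7 6 6 4]
Step 5: flows [0->2,1=2,1->3] -> levels [6 5 7 5]
Step 6: flows [2->0,2->1,1=3] -> levels [7 6 5 5]
Step 7: flows [0->2,1->2,1->3] -> levels [6 4 7 6]

Answer: 6 4 7 6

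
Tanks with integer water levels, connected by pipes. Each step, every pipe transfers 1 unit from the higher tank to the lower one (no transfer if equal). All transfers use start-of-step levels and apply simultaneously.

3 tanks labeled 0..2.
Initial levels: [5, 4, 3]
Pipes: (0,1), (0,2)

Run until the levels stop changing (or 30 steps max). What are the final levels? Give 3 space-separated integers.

Step 1: flows [0->1,0->2] -> levels [3 5 4]
Step 2: flows [1->0,2->0] -> levels [5 4 3]
  -> period-2 cycle: step 2 state = step 0 state; never stabilizes
  -> state at step 30: (30-0) mod 2 = 0, same as step 0 -> [5 4 3]

Answer: 5 4 3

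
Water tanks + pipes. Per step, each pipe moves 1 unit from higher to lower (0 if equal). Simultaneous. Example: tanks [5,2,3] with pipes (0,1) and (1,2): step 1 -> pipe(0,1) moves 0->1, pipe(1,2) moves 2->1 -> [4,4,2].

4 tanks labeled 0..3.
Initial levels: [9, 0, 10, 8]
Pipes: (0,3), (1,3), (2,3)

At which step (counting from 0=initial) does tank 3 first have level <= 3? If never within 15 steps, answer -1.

Answer: -1

Derivation:
Step 1: flows [0->3,3->1,2->3] -> levels [8 1 9 9]
Step 2: flows [3->0,3->1,2=3] -> levels [9 2 9 7]
Step 3: flows [0->3,3->1,2->3] -> levels [8 3 8 8]
Step 4: flows [0=3,3->1,2=3] -> levels [8 4 8 7]
Step 5: flows [0->3,3->1,2->3] -> levels [7 5 7 8]
Step 6: flows [3->0,3->1,3->2] -> levels [8 6 8 5]
Step 7: flows [0->3,1->3,2->3] -> levels [7 5 7 8]
  -> period-2 cycle (repeats step 5); tank 3 never drops to <=3
Tank 3 never reaches <=3 within 15 steps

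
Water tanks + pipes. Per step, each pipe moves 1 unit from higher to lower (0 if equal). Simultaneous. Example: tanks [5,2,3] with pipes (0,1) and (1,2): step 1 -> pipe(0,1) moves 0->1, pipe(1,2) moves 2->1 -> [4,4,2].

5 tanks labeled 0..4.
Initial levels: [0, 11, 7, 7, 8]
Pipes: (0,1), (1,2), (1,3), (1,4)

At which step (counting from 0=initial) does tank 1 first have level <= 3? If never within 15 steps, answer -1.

Step 1: flows [1->0,1->2,1->3,1->4] -> levels [1 7 8 8 9]
Step 2: flows [1->0,2->1,3->1,4->1] -> levels [2 9 7 7 8]
Step 3: flows [1->0,1->2,1->3,1->4] -> levels [3 5 8 8 9]
Step 4: flows [1->0,2->1,3->1,4->1] -> levels [4 7 7 7 8]
Step 5: flows [1->0,1=2,1=3,4->1] -> levels [5 7 7 7 7]
Step 6: flows [1->0,1=2,1=3,1=4] -> levels [6 6 7 7 7]
Step 7: flows [0=1,2->1,3->1,4->1] -> levels [6 9 6 6 6]
Step 8: flows [1->0,1->2,1->3,1->4] -> levels [7 5 7 7 7]
Step 9: flows [0->1,2->1,3->1,4->1] -> levels [6 9 6 6 6]
  -> period-2 cycle (repeats step 7); tank 1 never drops to <=3
Tank 1 never reaches <=3 within 15 steps

Answer: -1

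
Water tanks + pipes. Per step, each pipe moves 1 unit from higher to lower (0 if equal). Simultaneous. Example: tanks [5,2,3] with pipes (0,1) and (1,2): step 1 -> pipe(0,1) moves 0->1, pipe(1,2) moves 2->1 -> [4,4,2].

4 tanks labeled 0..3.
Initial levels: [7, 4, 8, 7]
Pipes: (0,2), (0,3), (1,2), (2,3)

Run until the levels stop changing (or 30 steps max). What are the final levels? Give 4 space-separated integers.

Answer: 6 6 8 6

Derivation:
Step 1: flows [2->0,0=3,2->1,2->3] -> levels [8 5 5 8]
Step 2: flows [0->2,0=3,1=2,3->2] -> levels [7 5 7 7]
Step 3: flows [0=2,0=3,2->1,2=3] -> levels [7 6 6 7]
Step 4: flows [0->2,0=3,1=2,3->2] -> levels [6 6 8 6]
Step 5: flows [2->0,0=3,2->1,2->3] -> levels [7 7 5 7]
Step 6: flows [0->2,0=3,1->2,3->2] -> levels [6 6 8 6]
  -> period-2 cycle: step 6 state = step 4 state; never stabilizes
  -> state at step 30: (30-4) mod 2 = 0, same as step 4 -> [6 6 8 6]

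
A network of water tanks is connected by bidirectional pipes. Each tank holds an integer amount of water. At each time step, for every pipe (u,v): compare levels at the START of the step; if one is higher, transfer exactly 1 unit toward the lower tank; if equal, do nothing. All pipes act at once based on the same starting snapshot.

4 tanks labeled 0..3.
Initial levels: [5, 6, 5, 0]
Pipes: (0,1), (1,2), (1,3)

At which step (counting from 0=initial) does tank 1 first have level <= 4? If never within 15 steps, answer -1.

Step 1: flows [1->0,1->2,1->3] -> levels [6 3 6 1]
Tank 1 first reaches <=4 at step 1

Answer: 1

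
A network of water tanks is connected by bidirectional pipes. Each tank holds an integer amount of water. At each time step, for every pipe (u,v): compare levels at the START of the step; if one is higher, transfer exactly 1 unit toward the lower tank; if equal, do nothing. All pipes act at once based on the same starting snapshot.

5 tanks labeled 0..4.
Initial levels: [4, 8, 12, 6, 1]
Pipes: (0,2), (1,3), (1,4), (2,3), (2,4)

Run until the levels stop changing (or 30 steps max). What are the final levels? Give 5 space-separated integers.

Answer: 6 7 7 6 5

Derivation:
Step 1: flows [2->0,1->3,1->4,2->3,2->4] -> levels [5 6 9 8 3]
Step 2: flows [2->0,3->1,1->4,2->3,2->4] -> levels [6 6 6 8 5]
Step 3: flows [0=2,3->1,1->4,3->2,2->4] -> levels [6 6 6 6 7]
Step 4: flows [0=2,1=3,4->1,2=3,4->2] -> levels [6 7 7 6 5]
Step 5: flows [2->0,1->3,1->4,2->3,2->4] -> levels [7 5 4 8 7]
Step 6: flows [0->2,3->1,4->1,3->2,4->2] -> levels [6 7 7 6 5]
  -> period-2 cycle: step 6 state = step 4 state; never stabilizes
  -> state at step 30: (30-4) mod 2 = 0, same as step 4 -> [6 7 7 6 5]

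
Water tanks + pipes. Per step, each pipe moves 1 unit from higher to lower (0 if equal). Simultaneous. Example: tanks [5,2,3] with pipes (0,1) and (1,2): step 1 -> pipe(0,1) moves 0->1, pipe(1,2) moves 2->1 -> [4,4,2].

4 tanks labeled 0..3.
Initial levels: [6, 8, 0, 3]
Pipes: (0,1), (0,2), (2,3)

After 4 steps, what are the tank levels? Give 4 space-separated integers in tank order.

Step 1: flows [1->0,0->2,3->2] -> levels [6 7 2 2]
Step 2: flows [1->0,0->2,2=3] -> levels [6 6 3 2]
Step 3: flows [0=1,0->2,2->3] -> levels [5 6 3 3]
Step 4: flows [1->0,0->2,2=3] -> levels [5 5 4 3]

Answer: 5 5 4 3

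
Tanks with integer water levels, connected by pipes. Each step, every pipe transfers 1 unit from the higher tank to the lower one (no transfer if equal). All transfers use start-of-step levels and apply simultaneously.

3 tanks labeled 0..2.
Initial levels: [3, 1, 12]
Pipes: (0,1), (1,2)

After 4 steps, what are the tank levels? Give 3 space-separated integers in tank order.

Step 1: flows [0->1,2->1] -> levels [2 3 11]
Step 2: flows [1->0,2->1] -> levels [3 3 10]
Step 3: flows [0=1,2->1] -> levels [3 4 9]
Step 4: flows [1->0,2->1] -> levels [4 4 8]

Answer: 4 4 8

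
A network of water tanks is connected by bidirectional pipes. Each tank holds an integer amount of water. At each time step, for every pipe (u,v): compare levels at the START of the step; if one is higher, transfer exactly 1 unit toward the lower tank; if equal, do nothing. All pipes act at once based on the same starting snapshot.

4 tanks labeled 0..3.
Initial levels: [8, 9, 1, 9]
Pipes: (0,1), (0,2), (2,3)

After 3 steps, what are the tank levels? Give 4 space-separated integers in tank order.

Step 1: flows [1->0,0->2,3->2] -> levels [8 8 3 8]
Step 2: flows [0=1,0->2,3->2] -> levels [7 8 5 7]
Step 3: flows [1->0,0->2,3->2] -> levels [7 7 7 6]

Answer: 7 7 7 6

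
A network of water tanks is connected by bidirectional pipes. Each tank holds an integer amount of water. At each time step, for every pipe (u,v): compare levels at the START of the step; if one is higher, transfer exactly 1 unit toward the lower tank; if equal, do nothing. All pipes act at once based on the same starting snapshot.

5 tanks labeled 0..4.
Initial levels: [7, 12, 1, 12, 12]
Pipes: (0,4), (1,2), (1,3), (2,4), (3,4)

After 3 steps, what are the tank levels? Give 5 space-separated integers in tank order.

Step 1: flows [4->0,1->2,1=3,4->2,3=4] -> levels [8 11 3 12 10]
Step 2: flows [4->0,1->2,3->1,4->2,3->4] -> levels [9 11 5 10 9]
Step 3: flows [0=4,1->2,1->3,4->2,3->4] -> levels [9 9 7 10 9]

Answer: 9 9 7 10 9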